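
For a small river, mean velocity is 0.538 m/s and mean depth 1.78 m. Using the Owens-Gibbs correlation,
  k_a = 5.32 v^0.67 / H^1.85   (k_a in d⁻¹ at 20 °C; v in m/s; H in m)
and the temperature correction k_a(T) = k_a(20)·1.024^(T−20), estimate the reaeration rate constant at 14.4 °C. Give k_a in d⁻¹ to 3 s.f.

k_a(20) = 5.32 × 0.538^0.67 / 1.78^1.85 = 5.32 × 0.6601 / 2.906 = 1.209 d⁻¹.
k_a(14.4) = 1.209 × 1.024^(14.4−20) = 1.209 × 0.8756 = 1.058 d⁻¹.

k_a ≈ 1.06 d⁻¹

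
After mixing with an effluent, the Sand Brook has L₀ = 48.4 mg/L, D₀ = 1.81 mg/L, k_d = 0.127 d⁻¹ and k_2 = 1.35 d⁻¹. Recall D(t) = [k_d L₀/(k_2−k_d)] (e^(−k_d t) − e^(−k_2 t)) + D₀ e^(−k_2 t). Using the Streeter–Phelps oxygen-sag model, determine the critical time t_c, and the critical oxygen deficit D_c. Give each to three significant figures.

t_c ≈ 1.57 d; D_c ≈ 3.73 mg/L

t_c = [1/(k_2−k_d)] ln[(k_2/k_d)(1 − D₀(k_2−k_d)/(k_d L₀))]
= [1/(1.35−0.127)] ln[(1.35/0.127)(1 − 1.81×1.223/(0.127×48.4))]
= (1/1.223) ln[10.63 × 0.6399] = 0.8177 × ln(6.802) = 0.8177 × 1.917 = 1.568 d.
D_c = (k_d/k_2) L₀ e^(−k_d t_c) = (0.127/1.35) × 48.4 × e^(−0.127×1.568) = 0.09407 × 48.4 × 0.8195 = 3.731 mg/L.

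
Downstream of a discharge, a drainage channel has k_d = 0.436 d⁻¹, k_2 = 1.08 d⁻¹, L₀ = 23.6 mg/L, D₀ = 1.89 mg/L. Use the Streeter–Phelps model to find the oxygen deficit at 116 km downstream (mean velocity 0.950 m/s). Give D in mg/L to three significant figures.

Travel time t = x/v = 116 km / (0.950 m/s) = 116000 m / 0.950 m/s = 122100 s = 1.413 d.
k_d L₀/(k_2−k_d) = 0.436×23.6/(1.08−0.436) = 10.29/0.6440 = 15.98 mg/L.
e^(−k_d t) = e^(−0.436×1.413) = 0.5400; e^(−k_2 t) = e^(−1.08×1.413) = 0.2173.
D = 15.98 × (0.5400 − 0.2173) + 1.89 × 0.2173 = 5.155 + 0.4108 = 5.566 mg/L.

D ≈ 5.57 mg/L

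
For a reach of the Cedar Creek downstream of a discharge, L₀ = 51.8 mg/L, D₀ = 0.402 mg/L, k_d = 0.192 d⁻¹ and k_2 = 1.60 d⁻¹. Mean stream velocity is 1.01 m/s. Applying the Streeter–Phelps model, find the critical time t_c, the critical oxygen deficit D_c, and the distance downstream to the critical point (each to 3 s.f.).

At the critical point dD/dt = 0, so k_d L₀ e^(−k_d t) = k_2 D. Substituting D(t) from the Streeter–Phelps equation and solving for t gives
t_c = ln[(k_2/k_d)(1 − D₀(k_2−k_d)/(k_d L₀))] / (k_2−k_d).
Here k_2−k_d = 1.408 d⁻¹ and 1 − D₀(k_2−k_d)/(k_d L₀) = 1 − 0.402×1.408/(0.192×51.8) = 0.9431, so
t_c = ln(8.333 × 0.9431) / 1.408 = 2.062 / 1.408 = 1.464 d.
D_c = (k_d/k_2) L₀ e^(−k_d t_c) = (0.192/1.60) × 51.8 × e^(−0.192×1.464) = 0.1200 × 51.8 × 0.7549 = 4.693 mg/L.
x_c = v t_c = 1.01 m/s × 1.464 d × 86400 s/d = 127800 m ≈ 128 km.

t_c ≈ 1.46 d; D_c ≈ 4.69 mg/L; x_c ≈ 128 km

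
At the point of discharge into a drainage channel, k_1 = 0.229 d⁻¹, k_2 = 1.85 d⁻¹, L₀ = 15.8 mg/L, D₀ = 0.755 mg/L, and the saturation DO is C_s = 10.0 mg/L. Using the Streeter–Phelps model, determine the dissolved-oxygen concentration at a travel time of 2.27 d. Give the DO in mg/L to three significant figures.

k_1 L₀/(k_2−k_1) = 0.229×15.8/(1.85−0.229) = 3.618/1.621 = 2.232 mg/L.
e^(−k_1 t) = e^(−0.229×2.270) = 0.5946; e^(−k_2 t) = e^(−1.85×2.270) = 0.01500.
D = 2.232 × (0.5946 − 0.01500) + 0.755 × 0.01500 = 1.294 + 0.01133 = 1.305 mg/L.
DO = C_s − D = 10.0 − 1.305 = 8.695 mg/L.

DO ≈ 8.69 mg/L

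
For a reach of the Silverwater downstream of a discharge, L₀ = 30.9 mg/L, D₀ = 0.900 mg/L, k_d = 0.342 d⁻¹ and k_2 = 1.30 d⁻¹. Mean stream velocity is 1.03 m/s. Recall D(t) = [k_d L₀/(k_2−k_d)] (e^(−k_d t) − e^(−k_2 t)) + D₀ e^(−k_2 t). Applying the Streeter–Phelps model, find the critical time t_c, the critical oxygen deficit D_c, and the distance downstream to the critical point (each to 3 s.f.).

t_c = [1/(k_2−k_d)] ln[(k_2/k_d)(1 − D₀(k_2−k_d)/(k_d L₀))]
= [1/(1.30−0.342)] ln[(1.30/0.342)(1 − 0.900×0.9580/(0.342×30.9))]
= (1/0.9580) ln[3.801 × 0.9184] = 1.044 × ln(3.491) = 1.044 × 1.250 = 1.305 d.
D_c = (k_d/k_2) L₀ e^(−k_d t_c) = (0.342/1.30) × 30.9 × e^(−0.342×1.305) = 0.2631 × 30.9 × 0.6400 = 5.202 mg/L.
x_c = v t_c = 1.03 m/s × 1.305 d × 86400 s/d = 116100 m ≈ 116 km.

t_c ≈ 1.31 d; D_c ≈ 5.20 mg/L; x_c ≈ 116 km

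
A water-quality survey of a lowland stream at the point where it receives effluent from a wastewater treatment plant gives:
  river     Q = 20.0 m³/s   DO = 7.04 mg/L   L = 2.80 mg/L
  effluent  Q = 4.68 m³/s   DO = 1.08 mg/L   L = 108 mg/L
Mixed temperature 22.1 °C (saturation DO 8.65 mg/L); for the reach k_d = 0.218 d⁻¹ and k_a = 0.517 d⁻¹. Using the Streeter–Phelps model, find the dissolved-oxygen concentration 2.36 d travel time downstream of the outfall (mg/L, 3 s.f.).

Mixed DO = (20.0×7.04 + 4.68×1.08)/(20.0+4.68) = 145.9/24.68 = 5.910 mg/L.
Mixed L₀ = (20.0×2.80 + 4.68×108)/(24.68) = 561.4/24.68 = 22.75 mg/L.
Initial deficit D₀ = C_s − DO₀ = 8.65 − 5.910 = 2.740 mg/L.
D(2.36) = [0.218×22.75/(0.517−0.218)](e^(−0.218×2.36) − e^(−0.517×2.36)) + 2.740 e^(−0.517×2.36)
= 16.59 × (0.5978 − 0.2952) + 2.740 × 0.2952 = 5.828 mg/L.
DO = 8.65 − 5.828 = 2.822 mg/L.

DO ≈ 2.82 mg/L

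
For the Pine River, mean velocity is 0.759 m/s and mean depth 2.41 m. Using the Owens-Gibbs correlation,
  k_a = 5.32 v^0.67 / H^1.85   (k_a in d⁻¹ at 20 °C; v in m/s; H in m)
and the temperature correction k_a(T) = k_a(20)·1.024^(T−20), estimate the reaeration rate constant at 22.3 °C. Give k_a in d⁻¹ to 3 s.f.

k_a ≈ 0.918 d⁻¹

k_a(20) = 5.32 × 0.759^0.67 / 2.41^1.85 = 5.32 × 0.8313 / 5.090 = 0.8688 d⁻¹.
k_a(22.3) = 0.8688 × 1.024^(22.3−20) = 0.8688 × 1.056 = 0.9176 d⁻¹.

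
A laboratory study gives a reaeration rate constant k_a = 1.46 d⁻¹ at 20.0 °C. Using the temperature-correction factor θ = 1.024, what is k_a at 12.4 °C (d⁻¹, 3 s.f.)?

k_a(T₂) = k_a(T₁) · θ^(T₂−T₁) = 1.46 × 1.024^(12.4−20.0)
= 1.46 × 1.024^-7.60 = 1.46 × 0.8351 = 1.219 d⁻¹.

k_a ≈ 1.22 d⁻¹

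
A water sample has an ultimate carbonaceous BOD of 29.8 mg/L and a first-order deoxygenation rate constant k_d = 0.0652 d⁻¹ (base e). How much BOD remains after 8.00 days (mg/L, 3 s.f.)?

L_t = L₀ e^(−k_d t) = 29.8 × e^(−0.0652×8.00) = 29.8 × 0.5936 = 17.69 mg/L.

L ≈ 17.7 mg/L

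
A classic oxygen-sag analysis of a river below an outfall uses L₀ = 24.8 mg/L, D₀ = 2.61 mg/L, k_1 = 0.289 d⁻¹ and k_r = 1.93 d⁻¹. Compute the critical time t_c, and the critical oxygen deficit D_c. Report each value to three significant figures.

t_c ≈ 0.602 d; D_c ≈ 3.12 mg/L

t_c = [1/(k_r−k_1)] ln[(k_r/k_1)(1 − D₀(k_r−k_1)/(k_1 L₀))]
= [1/(1.93−0.289)] ln[(1.93/0.289)(1 − 2.61×1.641/(0.289×24.8))]
= (1/1.641) ln[6.678 × 0.4024] = 0.6094 × ln(2.687) = 0.6094 × 0.9886 = 0.6024 d.
L(t_c) = L₀ e^(−k_1 t_c) = 24.8 × 0.8402 = 20.84 mg/L, and at the critical point k_r D_c = k_1 L, so D_c = (0.289/1.93) × 20.84 = 3.120 mg/L.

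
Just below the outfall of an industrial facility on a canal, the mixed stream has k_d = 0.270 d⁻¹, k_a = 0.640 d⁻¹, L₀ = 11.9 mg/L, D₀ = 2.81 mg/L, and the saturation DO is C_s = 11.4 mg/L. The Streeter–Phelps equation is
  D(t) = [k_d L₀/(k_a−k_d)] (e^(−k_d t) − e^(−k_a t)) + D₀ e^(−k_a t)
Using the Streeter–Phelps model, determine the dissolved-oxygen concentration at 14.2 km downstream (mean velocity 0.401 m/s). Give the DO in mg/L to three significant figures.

Travel time t = x/v = 14.2 km / (0.401 m/s) = 14200 m / 0.401 m/s = 35410 s = 0.4099 d.
k_d L₀/(k_a−k_d) = 0.270×11.9/(0.640−0.270) = 3.213/0.3700 = 8.684 mg/L.
e^(−k_d t) = e^(−0.270×0.4099) = 0.8952; e^(−k_a t) = e^(−0.640×0.4099) = 0.7693.
D = 8.684 × (0.8952 − 0.7693) + 2.81 × 0.7693 = 1.094 + 2.162 = 3.256 mg/L.
DO = C_s − D = 11.4 − 3.256 = 8.144 mg/L.

DO ≈ 8.14 mg/L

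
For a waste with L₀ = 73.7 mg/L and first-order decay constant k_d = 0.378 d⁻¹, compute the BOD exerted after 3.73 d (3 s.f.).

y ≈ 55.7 mg/L

y_t = L₀(1 − e^(−k_d t)) = 73.7 × (1 − e^(−0.378×3.73))
= 73.7 × (1 − 0.2442) = 73.7 × 0.7558 = 55.71 mg/L.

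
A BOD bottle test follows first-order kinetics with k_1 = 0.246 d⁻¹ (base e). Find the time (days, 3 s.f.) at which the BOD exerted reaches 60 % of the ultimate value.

y/L₀ = 1 − e^(−k_1 t) = 0.60 ⇒ e^(−k_1 t) = 0.400
t = −ln(0.400) / 0.246 = 0.9163 / 0.246 = 3.725 d.

t ≈ 3.72 d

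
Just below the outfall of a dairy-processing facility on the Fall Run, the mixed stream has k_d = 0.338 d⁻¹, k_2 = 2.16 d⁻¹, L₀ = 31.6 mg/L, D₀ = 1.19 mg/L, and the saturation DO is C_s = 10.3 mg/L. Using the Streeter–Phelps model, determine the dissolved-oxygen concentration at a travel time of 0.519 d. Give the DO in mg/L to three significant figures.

DO ≈ 6.90 mg/L

k_d L₀/(k_2−k_d) = 0.338×31.6/(2.16−0.338) = 10.68/1.822 = 5.862 mg/L.
e^(−k_d t) = e^(−0.338×0.5190) = 0.8391; e^(−k_2 t) = e^(−2.16×0.5190) = 0.3259.
D = 5.862 × (0.8391 − 0.3259) + 1.19 × 0.3259 = 3.008 + 0.3879 = 3.396 mg/L.
DO = C_s − D = 10.3 − 3.396 = 6.904 mg/L.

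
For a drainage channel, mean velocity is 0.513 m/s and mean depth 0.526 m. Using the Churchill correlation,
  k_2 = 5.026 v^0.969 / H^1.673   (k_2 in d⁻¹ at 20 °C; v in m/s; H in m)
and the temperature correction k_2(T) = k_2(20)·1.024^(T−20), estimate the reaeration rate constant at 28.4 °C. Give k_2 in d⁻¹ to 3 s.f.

k_2(20) = 5.026 × 0.513^0.969 / 0.526^1.673 = 5.026 × 0.5237 / 0.3414 = 7.711 d⁻¹.
k_2(28.4) = 7.711 × 1.024^(28.4−20) = 7.711 × 1.220 = 9.411 d⁻¹.

k_2 ≈ 9.41 d⁻¹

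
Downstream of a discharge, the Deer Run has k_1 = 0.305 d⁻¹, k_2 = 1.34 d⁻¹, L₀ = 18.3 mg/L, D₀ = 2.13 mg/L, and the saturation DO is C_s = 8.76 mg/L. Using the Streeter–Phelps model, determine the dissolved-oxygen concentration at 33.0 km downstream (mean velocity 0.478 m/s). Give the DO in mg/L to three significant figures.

DO ≈ 5.65 mg/L

Travel time t = x/v = 33.0 km / (0.478 m/s) = 33000 m / 0.478 m/s = 69040 s = 0.7990 d.
k_1 L₀/(k_2−k_1) = 0.305×18.3/(1.34−0.305) = 5.582/1.035 = 5.393 mg/L.
e^(−k_1 t) = e^(−0.305×0.7990) = 0.7837; e^(−k_2 t) = e^(−1.34×0.7990) = 0.3428.
D = 5.393 × (0.7837 − 0.3428) + 2.13 × 0.3428 = 2.378 + 0.7301 = 3.108 mg/L.
DO = C_s − D = 8.76 − 3.108 = 5.652 mg/L.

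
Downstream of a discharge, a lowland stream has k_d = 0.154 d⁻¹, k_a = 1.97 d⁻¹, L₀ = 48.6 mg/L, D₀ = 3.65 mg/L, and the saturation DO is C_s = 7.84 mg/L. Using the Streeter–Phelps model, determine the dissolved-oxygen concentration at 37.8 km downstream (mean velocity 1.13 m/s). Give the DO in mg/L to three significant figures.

Travel time t = x/v = 37.8 km / (1.13 m/s) = 37800 m / 1.13 m/s = 33450 s = 0.3872 d.
k_d L₀/(k_a−k_d) = 0.154×48.6/(1.97−0.154) = 7.484/1.816 = 4.121 mg/L.
e^(−k_d t) = e^(−0.154×0.3872) = 0.9421; e^(−k_a t) = e^(−1.97×0.3872) = 0.4664.
D = 4.121 × (0.9421 − 0.4664) + 3.65 × 0.4664 = 1.961 + 1.702 = 3.663 mg/L.
DO = C_s − D = 7.84 − 3.663 = 4.177 mg/L.

DO ≈ 4.18 mg/L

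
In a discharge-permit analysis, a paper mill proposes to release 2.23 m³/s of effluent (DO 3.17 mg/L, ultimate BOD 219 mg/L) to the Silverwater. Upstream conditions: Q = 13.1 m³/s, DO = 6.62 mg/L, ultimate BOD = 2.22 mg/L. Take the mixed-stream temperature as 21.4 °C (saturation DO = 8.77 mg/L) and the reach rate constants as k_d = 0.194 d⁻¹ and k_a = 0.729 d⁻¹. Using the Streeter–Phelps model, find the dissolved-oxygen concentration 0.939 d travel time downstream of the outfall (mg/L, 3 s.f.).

DO ≈ 3.40 mg/L

Mixed DO = (13.1×6.62 + 2.23×3.17)/(13.1+2.23) = 93.79/15.33 = 6.118 mg/L.
Mixed L₀ = (13.1×2.22 + 2.23×219)/(15.33) = 517.5/15.33 = 33.75 mg/L.
Initial deficit D₀ = C_s − DO₀ = 8.77 − 6.118 = 2.652 mg/L.
D(0.939) = [0.194×33.75/(0.729−0.194)](e^(−0.194×0.939) − e^(−0.729×0.939)) + 2.652 e^(−0.729×0.939)
= 12.24 × (0.8335 − 0.5043) + 2.652 × 0.5043 = 5.366 mg/L.
DO = 8.77 − 5.366 = 3.404 mg/L.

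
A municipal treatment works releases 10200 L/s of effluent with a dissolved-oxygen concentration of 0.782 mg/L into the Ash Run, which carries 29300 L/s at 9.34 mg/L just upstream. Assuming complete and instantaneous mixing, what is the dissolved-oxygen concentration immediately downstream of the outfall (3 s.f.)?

7.13 mg/L

Flow-weighted mixing: C = (Q_r C_r + Q_w C_w)/(Q_r + Q_w)
= (29300×9.34 + 10200×0.782)/(29300 + 10200) = 281600/39500 = 7.130 mg/L.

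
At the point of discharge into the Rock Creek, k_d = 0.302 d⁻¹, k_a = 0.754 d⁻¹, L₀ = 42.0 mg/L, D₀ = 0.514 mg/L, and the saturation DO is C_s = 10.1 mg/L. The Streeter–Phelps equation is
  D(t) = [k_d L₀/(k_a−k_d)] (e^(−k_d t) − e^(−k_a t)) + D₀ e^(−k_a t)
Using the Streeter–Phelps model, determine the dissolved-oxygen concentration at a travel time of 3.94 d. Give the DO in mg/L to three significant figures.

k_d L₀/(k_a−k_d) = 0.302×42.0/(0.754−0.302) = 12.68/0.4520 = 28.06 mg/L.
e^(−k_d t) = e^(−0.302×3.940) = 0.3043; e^(−k_a t) = e^(−0.754×3.940) = 0.05126.
D = 28.06 × (0.3043 − 0.05126) + 0.514 × 0.05126 = 7.099 + 0.02635 = 7.126 mg/L.
DO = C_s − D = 10.1 − 7.126 = 2.974 mg/L.

DO ≈ 2.97 mg/L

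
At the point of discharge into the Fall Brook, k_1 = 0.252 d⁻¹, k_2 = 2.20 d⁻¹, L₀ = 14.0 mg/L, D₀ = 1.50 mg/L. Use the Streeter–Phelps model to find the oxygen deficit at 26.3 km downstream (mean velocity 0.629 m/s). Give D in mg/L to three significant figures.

D ≈ 1.50 mg/L

Travel time t = x/v = 26.3 km / (0.629 m/s) = 26300 m / 0.629 m/s = 41810 s = 0.4839 d.
k_1 L₀/(k_2−k_1) = 0.252×14.0/(2.20−0.252) = 3.528/1.948 = 1.811 mg/L.
e^(−k_1 t) = e^(−0.252×0.4839) = 0.8852; e^(−k_2 t) = e^(−2.20×0.4839) = 0.3448.
D = 1.811 × (0.8852 − 0.3448) + 1.50 × 0.3448 = 0.9786 + 0.5173 = 1.496 mg/L.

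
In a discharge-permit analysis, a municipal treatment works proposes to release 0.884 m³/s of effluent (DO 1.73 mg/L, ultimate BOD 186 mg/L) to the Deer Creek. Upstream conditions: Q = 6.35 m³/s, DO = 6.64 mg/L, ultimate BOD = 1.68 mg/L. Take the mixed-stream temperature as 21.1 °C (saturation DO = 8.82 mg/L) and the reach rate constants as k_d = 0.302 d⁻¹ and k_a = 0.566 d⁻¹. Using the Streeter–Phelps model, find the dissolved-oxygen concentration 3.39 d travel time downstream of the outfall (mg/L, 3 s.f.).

Mixed DO = (6.35×6.64 + 0.884×1.73)/(6.35+0.884) = 43.69/7.234 = 6.040 mg/L.
Mixed L₀ = (6.35×1.68 + 0.884×186)/(7.234) = 175.1/7.234 = 24.20 mg/L.
Initial deficit D₀ = C_s − DO₀ = 8.82 − 6.040 = 2.780 mg/L.
D(3.39) = [0.302×24.20/(0.566−0.302)](e^(−0.302×3.39) − e^(−0.566×3.39)) + 2.780 e^(−0.566×3.39)
= 27.69 × (0.3592 − 0.1468) + 2.780 × 0.1468 = 6.290 mg/L.
DO = 8.82 − 6.290 = 2.530 mg/L.

DO ≈ 2.53 mg/L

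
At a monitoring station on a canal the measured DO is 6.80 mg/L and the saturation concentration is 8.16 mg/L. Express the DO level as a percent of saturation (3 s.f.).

83.3 % saturation

% saturation = C/C_s × 100 = 6.80/8.16 × 100 = 83.3 %.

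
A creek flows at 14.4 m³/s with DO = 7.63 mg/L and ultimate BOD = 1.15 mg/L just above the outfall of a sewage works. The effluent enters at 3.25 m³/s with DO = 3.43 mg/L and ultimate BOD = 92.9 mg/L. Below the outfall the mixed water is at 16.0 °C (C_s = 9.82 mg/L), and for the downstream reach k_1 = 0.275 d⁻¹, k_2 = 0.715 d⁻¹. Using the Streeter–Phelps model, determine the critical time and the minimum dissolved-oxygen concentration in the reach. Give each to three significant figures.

Mixed DO = (14.4×7.63 + 3.25×3.43)/(14.4+3.25) = 121.0/17.65 = 6.857 mg/L.
Mixed L₀ = (14.4×1.15 + 3.25×92.9)/(17.65) = 318.5/17.65 = 18.04 mg/L.
Initial deficit D₀ = C_s − DO₀ = 9.82 − 6.857 = 2.963 mg/L.
t_c = (1/0.4400) ln[(0.715/0.275)(1 − 2.963×0.4400/(0.275×18.04))] = 2.273 × ln(1.917) = 1.479 d.
D_c = (0.275/0.715) × 18.04 × e^(−0.275×1.479) = 0.3846 × 18.04 × 0.6659 = 4.621 mg/L.
Minimum DO = 9.82 − 4.621 = 5.199 mg/L.

t_c ≈ 1.48 d; minimum DO ≈ 5.20 mg/L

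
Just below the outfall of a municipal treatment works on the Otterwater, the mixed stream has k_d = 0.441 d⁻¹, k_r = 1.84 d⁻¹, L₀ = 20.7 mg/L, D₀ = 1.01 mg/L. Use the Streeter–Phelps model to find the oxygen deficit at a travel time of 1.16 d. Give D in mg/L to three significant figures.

k_d L₀/(k_r−k_d) = 0.441×20.7/(1.84−0.441) = 9.129/1.399 = 6.525 mg/L.
e^(−k_d t) = e^(−0.441×1.160) = 0.5996; e^(−k_r t) = e^(−1.84×1.160) = 0.1183.
D = 6.525 × (0.5996 − 0.1183) + 1.01 × 0.1183 = 3.140 + 0.1195 = 3.260 mg/L.

D ≈ 3.26 mg/L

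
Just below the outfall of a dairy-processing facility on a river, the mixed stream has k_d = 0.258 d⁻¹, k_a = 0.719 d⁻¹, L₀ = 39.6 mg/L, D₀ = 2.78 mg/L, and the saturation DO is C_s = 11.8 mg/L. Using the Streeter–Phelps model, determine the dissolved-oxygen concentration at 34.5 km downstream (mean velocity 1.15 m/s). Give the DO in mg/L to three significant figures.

Travel time t = x/v = 34.5 km / (1.15 m/s) = 34500 m / 1.15 m/s = 30000 s = 0.3472 d.
k_d L₀/(k_a−k_d) = 0.258×39.6/(0.719−0.258) = 10.22/0.4610 = 22.16 mg/L.
e^(−k_d t) = e^(−0.258×0.3472) = 0.9143; e^(−k_a t) = e^(−0.719×0.3472) = 0.7791.
D = 22.16 × (0.9143 − 0.7791) + 2.78 × 0.7791 = 2.997 + 2.166 = 5.163 mg/L.
DO = C_s − D = 11.8 − 5.163 = 6.637 mg/L.

DO ≈ 6.64 mg/L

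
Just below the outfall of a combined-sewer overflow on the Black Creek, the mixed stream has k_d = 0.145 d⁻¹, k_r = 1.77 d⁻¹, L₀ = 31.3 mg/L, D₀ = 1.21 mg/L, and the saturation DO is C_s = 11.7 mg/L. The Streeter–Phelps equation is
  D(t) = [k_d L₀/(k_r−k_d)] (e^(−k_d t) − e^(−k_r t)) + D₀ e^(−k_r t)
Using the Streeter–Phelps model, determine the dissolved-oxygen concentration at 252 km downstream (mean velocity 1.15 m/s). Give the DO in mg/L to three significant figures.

DO ≈ 9.78 mg/L

Travel time t = x/v = 252 km / (1.15 m/s) = 252000 m / 1.15 m/s = 219100 s = 2.536 d.
k_d L₀/(k_r−k_d) = 0.145×31.3/(1.77−0.145) = 4.538/1.625 = 2.793 mg/L.
e^(−k_d t) = e^(−0.145×2.536) = 0.6923; e^(−k_r t) = e^(−1.77×2.536) = 0.01123.
D = 2.793 × (0.6923 − 0.01123) + 1.21 × 0.01123 = 1.902 + 0.01359 = 1.916 mg/L.
DO = C_s − D = 11.7 − 1.916 = 9.784 mg/L.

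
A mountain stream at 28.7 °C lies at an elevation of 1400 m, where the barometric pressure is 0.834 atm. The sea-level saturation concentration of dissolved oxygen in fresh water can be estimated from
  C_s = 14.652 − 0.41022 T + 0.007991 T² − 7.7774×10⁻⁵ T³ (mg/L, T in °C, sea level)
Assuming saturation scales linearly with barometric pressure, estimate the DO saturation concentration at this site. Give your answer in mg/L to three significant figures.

C_s ≈ 6.36 mg/L

At sea level: C_s = 14.652 − 0.41022×28.7 + 0.007991×28.7² − 7.7774×10⁻⁵×28.7³ = 7.622 mg/L.
Pressure correction: C_s' = 7.622 × 0.834 = 6.357 mg/L.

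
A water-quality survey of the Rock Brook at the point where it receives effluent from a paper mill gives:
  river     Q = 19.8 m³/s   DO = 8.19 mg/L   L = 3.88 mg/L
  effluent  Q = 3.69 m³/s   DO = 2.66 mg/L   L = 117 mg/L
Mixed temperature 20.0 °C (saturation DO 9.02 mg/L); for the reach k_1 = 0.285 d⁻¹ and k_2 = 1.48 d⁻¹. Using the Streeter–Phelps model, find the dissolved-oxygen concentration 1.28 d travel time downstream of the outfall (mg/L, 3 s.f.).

DO ≈ 5.96 mg/L

Mixed DO = (19.8×8.19 + 3.69×2.66)/(19.8+3.69) = 172.0/23.49 = 7.321 mg/L.
Mixed L₀ = (19.8×3.88 + 3.69×117)/(23.49) = 508.6/23.49 = 21.65 mg/L.
Initial deficit D₀ = C_s − DO₀ = 9.02 − 7.321 = 1.699 mg/L.
D(1.28) = [0.285×21.65/(1.48−0.285)](e^(−0.285×1.28) − e^(−1.48×1.28)) + 1.699 e^(−1.48×1.28)
= 5.163 × (0.6943 − 0.1504) + 1.699 × 0.1504 = 3.064 mg/L.
DO = 9.02 − 3.064 = 5.956 mg/L.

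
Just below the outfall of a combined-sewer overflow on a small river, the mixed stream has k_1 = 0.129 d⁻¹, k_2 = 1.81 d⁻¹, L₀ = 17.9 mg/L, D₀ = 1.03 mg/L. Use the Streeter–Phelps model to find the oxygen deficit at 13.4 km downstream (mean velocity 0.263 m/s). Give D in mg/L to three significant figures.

D ≈ 1.15 mg/L

Travel time t = x/v = 13.4 km / (0.263 m/s) = 13400 m / 0.263 m/s = 50950 s = 0.5897 d.
k_1 L₀/(k_2−k_1) = 0.129×17.9/(1.81−0.129) = 2.309/1.681 = 1.374 mg/L.
e^(−k_1 t) = e^(−0.129×0.5897) = 0.9267; e^(−k_2 t) = e^(−1.81×0.5897) = 0.3439.
D = 1.374 × (0.9267 − 0.3439) + 1.03 × 0.3439 = 0.8006 + 0.3542 = 1.155 mg/L.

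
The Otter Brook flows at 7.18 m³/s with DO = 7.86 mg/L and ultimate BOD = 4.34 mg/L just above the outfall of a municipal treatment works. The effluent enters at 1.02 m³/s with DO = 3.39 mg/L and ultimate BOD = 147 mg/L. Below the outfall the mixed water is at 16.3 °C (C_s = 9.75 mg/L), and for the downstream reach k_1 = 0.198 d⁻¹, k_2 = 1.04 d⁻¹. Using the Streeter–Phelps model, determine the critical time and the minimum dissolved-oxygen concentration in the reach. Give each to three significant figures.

Mixed DO = (7.18×7.86 + 1.02×3.39)/(7.18+1.02) = 59.89/8.200 = 7.304 mg/L.
Mixed L₀ = (7.18×4.34 + 1.02×147)/(8.200) = 181.1/8.200 = 22.09 mg/L.
Initial deficit D₀ = C_s − DO₀ = 9.75 − 7.304 = 2.446 mg/L.
t_c = (1/0.8420) ln[(1.04/0.198)(1 − 2.446×0.8420/(0.198×22.09))] = 1.188 × ln(2.779) = 1.214 d.
D_c = (0.198/1.04) × 22.09 × e^(−0.198×1.214) = 0.1904 × 22.09 × 0.7864 = 3.306 mg/L.
Minimum DO = 9.75 − 3.306 = 6.444 mg/L.

t_c ≈ 1.21 d; minimum DO ≈ 6.44 mg/L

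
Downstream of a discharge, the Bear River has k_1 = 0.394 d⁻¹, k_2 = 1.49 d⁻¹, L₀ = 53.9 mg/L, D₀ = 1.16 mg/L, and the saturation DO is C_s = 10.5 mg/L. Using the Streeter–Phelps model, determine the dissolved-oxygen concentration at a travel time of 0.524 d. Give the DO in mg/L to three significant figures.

DO ≈ 3.08 mg/L

k_1 L₀/(k_2−k_1) = 0.394×53.9/(1.49−0.394) = 21.24/1.096 = 19.38 mg/L.
e^(−k_1 t) = e^(−0.394×0.5240) = 0.8135; e^(−k_2 t) = e^(−1.49×0.5240) = 0.4581.
D = 19.38 × (0.8135 − 0.4581) + 1.16 × 0.4581 = 6.886 + 0.5313 = 7.418 mg/L.
DO = C_s − D = 10.5 − 7.418 = 3.082 mg/L.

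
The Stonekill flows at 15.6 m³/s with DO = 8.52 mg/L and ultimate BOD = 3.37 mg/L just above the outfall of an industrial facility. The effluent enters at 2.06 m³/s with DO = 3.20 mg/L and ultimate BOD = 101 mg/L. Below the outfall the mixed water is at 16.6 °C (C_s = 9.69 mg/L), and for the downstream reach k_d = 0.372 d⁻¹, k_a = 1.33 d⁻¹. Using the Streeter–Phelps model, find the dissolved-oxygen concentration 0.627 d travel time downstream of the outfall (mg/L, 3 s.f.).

DO ≈ 6.86 mg/L

Mixed DO = (15.6×8.52 + 2.06×3.20)/(15.6+2.06) = 139.5/17.66 = 7.899 mg/L.
Mixed L₀ = (15.6×3.37 + 2.06×101)/(17.66) = 260.6/17.66 = 14.76 mg/L.
Initial deficit D₀ = C_s − DO₀ = 9.69 − 7.899 = 1.791 mg/L.
D(0.627) = [0.372×14.76/(1.33−0.372)](e^(−0.372×0.627) − e^(−1.33×0.627)) + 1.791 e^(−1.33×0.627)
= 5.731 × (0.7920 − 0.4343) + 1.791 × 0.4343 = 2.827 mg/L.
DO = 9.69 − 2.827 = 6.863 mg/L.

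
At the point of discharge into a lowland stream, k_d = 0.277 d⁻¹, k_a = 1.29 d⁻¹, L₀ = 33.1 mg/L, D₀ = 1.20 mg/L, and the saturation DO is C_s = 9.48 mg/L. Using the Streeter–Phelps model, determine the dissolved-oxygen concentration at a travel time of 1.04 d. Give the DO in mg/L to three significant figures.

k_d L₀/(k_a−k_d) = 0.277×33.1/(1.29−0.277) = 9.169/1.013 = 9.051 mg/L.
e^(−k_d t) = e^(−0.277×1.040) = 0.7497; e^(−k_a t) = e^(−1.29×1.040) = 0.2614.
D = 9.051 × (0.7497 − 0.2614) + 1.20 × 0.2614 = 4.419 + 0.3137 = 4.733 mg/L.
DO = C_s − D = 9.48 − 4.733 = 4.747 mg/L.

DO ≈ 4.75 mg/L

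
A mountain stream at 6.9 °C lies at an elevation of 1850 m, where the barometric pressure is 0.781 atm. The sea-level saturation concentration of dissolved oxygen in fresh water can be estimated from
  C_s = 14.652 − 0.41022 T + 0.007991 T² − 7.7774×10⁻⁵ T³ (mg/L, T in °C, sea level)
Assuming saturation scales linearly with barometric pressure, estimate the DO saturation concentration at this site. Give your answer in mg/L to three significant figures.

C_s ≈ 9.51 mg/L

At sea level: C_s = 14.652 − 0.41022×6.9 + 0.007991×6.9² − 7.7774×10⁻⁵×6.9³ = 12.18 mg/L.
Pressure correction: C_s' = 12.18 × 0.781 = 9.510 mg/L.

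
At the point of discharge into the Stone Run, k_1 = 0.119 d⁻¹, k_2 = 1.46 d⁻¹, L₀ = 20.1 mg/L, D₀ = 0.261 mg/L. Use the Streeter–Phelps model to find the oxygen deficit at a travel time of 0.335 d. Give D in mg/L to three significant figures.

k_1 L₀/(k_2−k_1) = 0.119×20.1/(1.46−0.119) = 2.392/1.341 = 1.784 mg/L.
e^(−k_1 t) = e^(−0.119×0.3350) = 0.9609; e^(−k_2 t) = e^(−1.46×0.3350) = 0.6132.
D = 1.784 × (0.9609 − 0.6132) + 0.261 × 0.6132 = 0.6203 + 0.1600 = 0.7803 mg/L.

D ≈ 0.780 mg/L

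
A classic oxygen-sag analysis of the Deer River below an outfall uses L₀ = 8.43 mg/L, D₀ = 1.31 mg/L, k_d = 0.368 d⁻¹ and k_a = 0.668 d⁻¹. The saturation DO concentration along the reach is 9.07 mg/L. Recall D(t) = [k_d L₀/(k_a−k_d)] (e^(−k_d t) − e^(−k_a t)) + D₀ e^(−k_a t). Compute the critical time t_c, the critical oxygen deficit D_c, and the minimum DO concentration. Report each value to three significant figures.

With k_a/k_d = 1.815 and 1 − D₀(k_a−k_d)/(k_d L₀) = 0.8733,
t_c = ln(1.815 × 0.8733) / (0.668 − 0.368) = ln(1.585) / 0.3000 = 0.4607/0.3000 = 1.536 d.
L(t_c) = L₀ e^(−k_d t_c) = 8.43 × 0.5683 = 4.790 mg/L, and at the critical point k_a D_c = k_d L, so D_c = (0.368/0.668) × 4.790 = 2.639 mg/L.
Minimum DO = C_s − D_c = 9.07 − 2.639 = 6.431 mg/L.

t_c ≈ 1.54 d; D_c ≈ 2.64 mg/L; min DO ≈ 6.43 mg/L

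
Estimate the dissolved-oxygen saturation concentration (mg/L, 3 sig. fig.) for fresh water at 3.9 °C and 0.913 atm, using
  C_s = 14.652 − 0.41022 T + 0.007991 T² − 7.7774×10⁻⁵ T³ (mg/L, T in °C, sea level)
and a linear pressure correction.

At sea level: C_s = 14.652 − 0.41022×3.9 + 0.007991×3.9² − 7.7774×10⁻⁵×3.9³ = 13.17 mg/L.
Pressure correction: C_s' = 13.17 × 0.913 = 12.02 mg/L.

C_s ≈ 12.0 mg/L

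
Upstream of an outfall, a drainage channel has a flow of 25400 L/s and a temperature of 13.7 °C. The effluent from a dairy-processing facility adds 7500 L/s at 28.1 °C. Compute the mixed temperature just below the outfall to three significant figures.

17.0 °C

Flow-weighted mixing: C = (Q_r C_r + Q_w C_w)/(Q_r + Q_w)
= (25400×13.7 + 7500×28.1)/(25400 + 7500) = 558700/32900 = 16.98 °C.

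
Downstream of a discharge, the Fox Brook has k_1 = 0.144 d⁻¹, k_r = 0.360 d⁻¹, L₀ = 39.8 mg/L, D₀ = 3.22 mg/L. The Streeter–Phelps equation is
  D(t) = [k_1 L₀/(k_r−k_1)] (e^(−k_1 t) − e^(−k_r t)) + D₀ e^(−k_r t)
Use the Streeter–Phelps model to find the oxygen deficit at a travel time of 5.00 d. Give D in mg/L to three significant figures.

D ≈ 9.06 mg/L

k_1 L₀/(k_r−k_1) = 0.144×39.8/(0.360−0.144) = 5.731/0.2160 = 26.53 mg/L.
e^(−k_1 t) = e^(−0.144×5.000) = 0.4868; e^(−k_r t) = e^(−0.360×5.000) = 0.1653.
D = 26.53 × (0.4868 − 0.1653) + 3.22 × 0.1653 = 8.529 + 0.5323 = 9.061 mg/L.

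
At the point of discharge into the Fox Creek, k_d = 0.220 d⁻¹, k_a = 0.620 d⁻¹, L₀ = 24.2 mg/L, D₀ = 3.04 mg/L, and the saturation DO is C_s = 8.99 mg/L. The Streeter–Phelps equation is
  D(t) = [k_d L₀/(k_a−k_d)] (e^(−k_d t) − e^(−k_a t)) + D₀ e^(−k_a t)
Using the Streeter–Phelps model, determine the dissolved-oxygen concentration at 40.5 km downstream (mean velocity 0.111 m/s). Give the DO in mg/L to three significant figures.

DO ≈ 4.48 mg/L

Travel time t = x/v = 40.5 km / (0.111 m/s) = 40500 m / 0.111 m/s = 364900 s = 4.223 d.
k_d L₀/(k_a−k_d) = 0.220×24.2/(0.620−0.220) = 5.324/0.4000 = 13.31 mg/L.
e^(−k_d t) = e^(−0.220×4.223) = 0.3949; e^(−k_a t) = e^(−0.620×4.223) = 0.07293.
D = 13.31 × (0.3949 − 0.07293) + 3.04 × 0.07293 = 4.286 + 0.2217 = 4.507 mg/L.
DO = C_s − D = 8.99 − 4.507 = 4.483 mg/L.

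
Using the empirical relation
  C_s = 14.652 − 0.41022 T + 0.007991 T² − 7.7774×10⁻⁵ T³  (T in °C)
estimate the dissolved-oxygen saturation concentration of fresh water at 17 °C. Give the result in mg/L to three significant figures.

C_s = 14.652 − 0.41022×17 + 0.007991×17² − 7.7774×10⁻⁵×17³ = 9.606 mg/L.

C_s ≈ 9.61 mg/L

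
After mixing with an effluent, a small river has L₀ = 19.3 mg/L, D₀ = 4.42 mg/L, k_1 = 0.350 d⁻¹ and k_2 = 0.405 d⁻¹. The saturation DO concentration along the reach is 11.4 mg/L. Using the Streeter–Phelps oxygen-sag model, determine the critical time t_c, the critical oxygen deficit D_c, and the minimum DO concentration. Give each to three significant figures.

At the critical point dD/dt = 0, so k_1 L₀ e^(−k_1 t) = k_2 D. Substituting D(t) from the Streeter–Phelps equation and solving for t gives
t_c = ln[(k_2/k_1)(1 − D₀(k_2−k_1)/(k_1 L₀))] / (k_2−k_1).
Here k_2−k_1 = 0.05500 d⁻¹ and 1 − D₀(k_2−k_1)/(k_1 L₀) = 1 − 4.42×0.05500/(0.350×19.3) = 0.9640, so
t_c = ln(1.157 × 0.9640) / 0.05500 = 0.1093 / 0.05500 = 1.987 d.
D_c = (k_1/k_2) L₀ e^(−k_1 t_c) = (0.350/0.405) × 19.3 × e^(−0.350×1.987) = 0.8642 × 19.3 × 0.4988 = 8.319 mg/L.
Minimum DO = C_s − D_c = 11.4 − 8.319 = 3.081 mg/L.

t_c ≈ 1.99 d; D_c ≈ 8.32 mg/L; min DO ≈ 3.08 mg/L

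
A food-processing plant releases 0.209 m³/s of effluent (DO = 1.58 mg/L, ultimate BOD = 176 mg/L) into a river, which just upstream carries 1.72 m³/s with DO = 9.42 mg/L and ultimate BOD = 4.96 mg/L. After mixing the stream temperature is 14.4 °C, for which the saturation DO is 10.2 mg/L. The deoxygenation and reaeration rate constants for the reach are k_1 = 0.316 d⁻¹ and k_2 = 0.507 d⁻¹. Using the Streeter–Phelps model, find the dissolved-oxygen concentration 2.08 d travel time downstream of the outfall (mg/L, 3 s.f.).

DO ≈ 3.03 mg/L

Mixed DO = (1.72×9.42 + 0.209×1.58)/(1.72+0.209) = 16.53/1.929 = 8.571 mg/L.
Mixed L₀ = (1.72×4.96 + 0.209×176)/(1.929) = 45.32/1.929 = 23.49 mg/L.
Initial deficit D₀ = C_s − DO₀ = 10.2 − 8.571 = 1.629 mg/L.
D(2.08) = [0.316×23.49/(0.507−0.316)](e^(−0.316×2.08) − e^(−0.507×2.08)) + 1.629 e^(−0.507×2.08)
= 38.87 × (0.5183 − 0.3483) + 1.629 × 0.3483 = 7.171 mg/L.
DO = 10.2 − 7.171 = 3.029 mg/L.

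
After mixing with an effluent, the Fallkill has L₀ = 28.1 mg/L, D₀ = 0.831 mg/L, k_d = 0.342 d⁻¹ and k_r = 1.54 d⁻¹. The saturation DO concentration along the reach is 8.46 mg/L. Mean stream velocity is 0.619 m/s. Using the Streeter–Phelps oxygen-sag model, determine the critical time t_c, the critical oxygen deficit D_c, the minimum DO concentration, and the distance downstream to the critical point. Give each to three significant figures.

With k_r/k_d = 4.503 and 1 − D₀(k_r−k_d)/(k_d L₀) = 0.8964,
t_c = ln(4.503 × 0.8964) / (1.54 − 0.342) = ln(4.036) / 1.198 = 1.395/1.198 = 1.165 d.
D_c = (k_d/k_r) L₀ e^(−k_d t_c) = (0.342/1.54) × 28.1 × e^(−0.342×1.165) = 0.2221 × 28.1 × 0.6714 = 4.190 mg/L.
Minimum DO = C_s − D_c = 8.46 − 4.190 = 4.270 mg/L.
x_c = v t_c = 0.619 m/s × 1.165 d × 86400 s/d = 62290 m ≈ 62.3 km.

t_c ≈ 1.16 d; D_c ≈ 4.19 mg/L; min DO ≈ 4.27 mg/L; x_c ≈ 62.3 km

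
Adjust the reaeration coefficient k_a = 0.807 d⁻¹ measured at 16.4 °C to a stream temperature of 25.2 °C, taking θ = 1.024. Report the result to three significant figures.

k_a ≈ 0.994 d⁻¹

k_a(T₂) = k_a(T₁) · θ^(T₂−T₁) = 0.807 × 1.024^(25.2−16.4)
= 0.807 × 1.024^8.80 = 0.807 × 1.232 = 0.9943 d⁻¹.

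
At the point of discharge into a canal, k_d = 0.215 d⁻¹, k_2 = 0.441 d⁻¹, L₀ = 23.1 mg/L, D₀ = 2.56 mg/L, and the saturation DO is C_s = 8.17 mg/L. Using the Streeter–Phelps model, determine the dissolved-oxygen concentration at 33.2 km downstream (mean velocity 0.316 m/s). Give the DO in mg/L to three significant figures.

DO ≈ 2.61 mg/L

Travel time t = x/v = 33.2 km / (0.316 m/s) = 33200 m / 0.316 m/s = 105100 s = 1.216 d.
k_d L₀/(k_2−k_d) = 0.215×23.1/(0.441−0.215) = 4.966/0.2260 = 21.98 mg/L.
e^(−k_d t) = e^(−0.215×1.216) = 0.7699; e^(−k_2 t) = e^(−0.441×1.216) = 0.5849.
D = 21.98 × (0.7699 − 0.5849) + 2.56 × 0.5849 = 4.066 + 1.497 = 5.563 mg/L.
DO = C_s − D = 8.17 − 5.563 = 2.607 mg/L.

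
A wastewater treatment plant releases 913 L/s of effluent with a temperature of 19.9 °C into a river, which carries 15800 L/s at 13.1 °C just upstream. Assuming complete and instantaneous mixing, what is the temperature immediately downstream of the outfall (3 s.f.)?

Flow-weighted mixing: C = (Q_r C_r + Q_w C_w)/(Q_r + Q_w)
= (15800×13.1 + 913×19.9)/(15800 + 913) = 225100/16710 = 13.47 °C.

13.5 °C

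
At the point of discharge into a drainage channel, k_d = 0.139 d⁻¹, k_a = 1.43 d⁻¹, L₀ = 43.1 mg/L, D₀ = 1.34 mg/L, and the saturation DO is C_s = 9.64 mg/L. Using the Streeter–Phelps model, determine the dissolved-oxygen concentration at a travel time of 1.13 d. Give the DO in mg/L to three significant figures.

DO ≈ 6.33 mg/L

k_d L₀/(k_a−k_d) = 0.139×43.1/(1.43−0.139) = 5.991/1.291 = 4.641 mg/L.
e^(−k_d t) = e^(−0.139×1.130) = 0.8546; e^(−k_a t) = e^(−1.43×1.130) = 0.1987.
D = 4.641 × (0.8546 − 0.1987) + 1.34 × 0.1987 = 3.044 + 0.2663 = 3.310 mg/L.
DO = C_s − D = 9.64 − 3.310 = 6.330 mg/L.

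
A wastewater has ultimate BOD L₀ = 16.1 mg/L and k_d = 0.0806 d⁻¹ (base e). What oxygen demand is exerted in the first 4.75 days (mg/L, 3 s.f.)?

y_t = L₀(1 − e^(−k_d t)) = 16.1 × (1 − e^(−0.0806×4.75))
= 16.1 × (1 − 0.6819) = 16.1 × 0.3181 = 5.121 mg/L.

y ≈ 5.12 mg/L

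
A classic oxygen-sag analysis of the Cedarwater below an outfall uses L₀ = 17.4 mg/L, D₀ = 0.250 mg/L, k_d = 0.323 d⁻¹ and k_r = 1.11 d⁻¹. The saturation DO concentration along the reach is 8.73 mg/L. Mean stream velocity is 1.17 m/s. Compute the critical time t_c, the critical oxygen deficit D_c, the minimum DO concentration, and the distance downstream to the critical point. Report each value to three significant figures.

At the critical point dD/dt = 0, so k_d L₀ e^(−k_d t) = k_r D. Substituting D(t) from the Streeter–Phelps equation and solving for t gives
t_c = ln[(k_r/k_d)(1 − D₀(k_r−k_d)/(k_d L₀))] / (k_r−k_d).
Here k_r−k_d = 0.7870 d⁻¹ and 1 − D₀(k_r−k_d)/(k_d L₀) = 1 − 0.250×0.7870/(0.323×17.4) = 0.9650, so
t_c = ln(3.437 × 0.9650) / 0.7870 = 1.199 / 0.7870 = 1.523 d.
D_c = (k_d/k_r) L₀ e^(−k_d t_c) = (0.323/1.11) × 17.4 × e^(−0.323×1.523) = 0.2910 × 17.4 × 0.6114 = 3.096 mg/L.
Minimum DO = C_s − D_c = 8.73 − 3.096 = 5.634 mg/L.
x_c = v t_c = 1.17 m/s × 1.523 d × 86400 s/d = 154000 m ≈ 154 km.

t_c ≈ 1.52 d; D_c ≈ 3.10 mg/L; min DO ≈ 5.63 mg/L; x_c ≈ 154 km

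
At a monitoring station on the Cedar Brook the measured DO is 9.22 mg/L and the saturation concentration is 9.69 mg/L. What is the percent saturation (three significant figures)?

% saturation = C/C_s × 100 = 9.22/9.69 × 100 = 95.1 %.

95.1 % saturation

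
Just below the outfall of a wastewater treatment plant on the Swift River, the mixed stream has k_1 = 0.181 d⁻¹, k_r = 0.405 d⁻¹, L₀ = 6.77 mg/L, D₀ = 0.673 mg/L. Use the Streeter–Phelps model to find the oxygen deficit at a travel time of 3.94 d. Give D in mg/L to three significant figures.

k_1 L₀/(k_r−k_1) = 0.181×6.77/(0.405−0.181) = 1.225/0.2240 = 5.470 mg/L.
e^(−k_1 t) = e^(−0.181×3.940) = 0.4901; e^(−k_r t) = e^(−0.405×3.940) = 0.2028.
D = 5.470 × (0.4901 − 0.2028) + 0.673 × 0.2028 = 1.572 + 0.1365 = 1.708 mg/L.

D ≈ 1.71 mg/L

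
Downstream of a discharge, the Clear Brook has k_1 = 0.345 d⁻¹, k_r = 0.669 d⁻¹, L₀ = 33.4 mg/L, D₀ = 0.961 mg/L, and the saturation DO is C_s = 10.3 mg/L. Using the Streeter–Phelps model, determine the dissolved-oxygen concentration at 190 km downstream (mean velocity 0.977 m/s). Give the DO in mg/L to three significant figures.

DO ≈ 1.62 mg/L

Travel time t = x/v = 190 km / (0.977 m/s) = 190000 m / 0.977 m/s = 194500 s = 2.251 d.
k_1 L₀/(k_r−k_1) = 0.345×33.4/(0.669−0.345) = 11.52/0.3240 = 35.56 mg/L.
e^(−k_1 t) = e^(−0.345×2.251) = 0.4600; e^(−k_r t) = e^(−0.669×2.251) = 0.2218.
D = 35.56 × (0.4600 − 0.2218) + 0.961 × 0.2218 = 8.470 + 0.2132 = 8.683 mg/L.
DO = C_s − D = 10.3 − 8.683 = 1.617 mg/L.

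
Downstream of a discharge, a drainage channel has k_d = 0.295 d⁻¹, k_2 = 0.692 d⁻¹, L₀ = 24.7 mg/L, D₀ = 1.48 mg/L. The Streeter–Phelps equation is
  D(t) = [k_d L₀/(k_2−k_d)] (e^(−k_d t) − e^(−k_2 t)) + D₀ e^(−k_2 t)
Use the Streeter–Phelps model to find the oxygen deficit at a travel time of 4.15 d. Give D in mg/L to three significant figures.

k_d L₀/(k_2−k_d) = 0.295×24.7/(0.692−0.295) = 7.286/0.3970 = 18.35 mg/L.
e^(−k_d t) = e^(−0.295×4.150) = 0.2940; e^(−k_2 t) = e^(−0.692×4.150) = 0.05660.
D = 18.35 × (0.2940 − 0.05660) + 1.48 × 0.05660 = 4.357 + 0.08376 = 4.441 mg/L.

D ≈ 4.44 mg/L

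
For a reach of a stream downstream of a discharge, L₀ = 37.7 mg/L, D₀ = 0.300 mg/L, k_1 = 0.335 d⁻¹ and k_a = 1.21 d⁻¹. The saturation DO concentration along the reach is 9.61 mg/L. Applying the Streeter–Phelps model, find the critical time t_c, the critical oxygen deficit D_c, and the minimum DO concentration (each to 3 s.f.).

t_c ≈ 1.44 d; D_c ≈ 6.44 mg/L; min DO ≈ 3.17 mg/L

t_c = [1/(k_a−k_1)] ln[(k_a/k_1)(1 − D₀(k_a−k_1)/(k_1 L₀))]
= [1/(1.21−0.335)] ln[(1.21/0.335)(1 − 0.300×0.8750/(0.335×37.7))]
= (1/0.8750) ln[3.612 × 0.9792] = 1.143 × ln(3.537) = 1.143 × 1.263 = 1.444 d.
L(t_c) = L₀ e^(−k_1 t_c) = 37.7 × 0.6165 = 23.24 mg/L, and at the critical point k_a D_c = k_1 L, so D_c = (0.335/1.21) × 23.24 = 6.435 mg/L.
Minimum DO = C_s − D_c = 9.61 − 6.435 = 3.175 mg/L.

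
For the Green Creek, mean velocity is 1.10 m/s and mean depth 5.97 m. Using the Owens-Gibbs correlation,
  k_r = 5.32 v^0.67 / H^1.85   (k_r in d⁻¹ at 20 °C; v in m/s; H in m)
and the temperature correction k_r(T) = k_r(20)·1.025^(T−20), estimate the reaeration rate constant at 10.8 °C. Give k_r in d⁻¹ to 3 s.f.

k_r(20) = 5.32 × 1.10^0.67 / 5.97^1.85 = 5.32 × 1.066 / 27.26 = 0.2080 d⁻¹.
k_r(10.8) = 0.2080 × 1.025^(10.8−20) = 0.2080 × 0.7968 = 0.1657 d⁻¹.

k_r ≈ 0.166 d⁻¹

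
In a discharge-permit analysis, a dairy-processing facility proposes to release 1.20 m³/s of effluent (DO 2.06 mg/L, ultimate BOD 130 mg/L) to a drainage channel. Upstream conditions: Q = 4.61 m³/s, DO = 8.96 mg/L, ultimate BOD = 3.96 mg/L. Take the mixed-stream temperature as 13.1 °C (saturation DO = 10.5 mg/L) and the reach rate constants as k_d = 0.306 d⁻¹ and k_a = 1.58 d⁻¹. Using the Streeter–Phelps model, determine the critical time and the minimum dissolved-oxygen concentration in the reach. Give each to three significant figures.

t_c ≈ 0.872 d; minimum DO ≈ 6.05 mg/L

Mixed DO = (4.61×8.96 + 1.20×2.06)/(4.61+1.20) = 43.78/5.810 = 7.535 mg/L.
Mixed L₀ = (4.61×3.96 + 1.20×130)/(5.810) = 174.3/5.810 = 29.99 mg/L.
Initial deficit D₀ = C_s − DO₀ = 10.5 − 7.535 = 2.965 mg/L.
t_c = (1/1.274) ln[(1.58/0.306)(1 − 2.965×1.274/(0.306×29.99))] = 0.7849 × ln(3.038) = 0.8722 d.
D_c = (0.306/1.58) × 29.99 × e^(−0.306×0.8722) = 0.1937 × 29.99 × 0.7657 = 4.448 mg/L.
Minimum DO = 10.5 − 4.448 = 6.052 mg/L.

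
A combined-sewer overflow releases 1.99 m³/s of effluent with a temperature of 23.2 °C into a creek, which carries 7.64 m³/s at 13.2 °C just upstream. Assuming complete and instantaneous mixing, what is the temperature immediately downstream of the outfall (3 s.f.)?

15.3 °C

Flow-weighted mixing: C = (Q_r C_r + Q_w C_w)/(Q_r + Q_w)
= (7.64×13.2 + 1.99×23.2)/(7.64 + 1.99) = 147.0/9.630 = 15.27 °C.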